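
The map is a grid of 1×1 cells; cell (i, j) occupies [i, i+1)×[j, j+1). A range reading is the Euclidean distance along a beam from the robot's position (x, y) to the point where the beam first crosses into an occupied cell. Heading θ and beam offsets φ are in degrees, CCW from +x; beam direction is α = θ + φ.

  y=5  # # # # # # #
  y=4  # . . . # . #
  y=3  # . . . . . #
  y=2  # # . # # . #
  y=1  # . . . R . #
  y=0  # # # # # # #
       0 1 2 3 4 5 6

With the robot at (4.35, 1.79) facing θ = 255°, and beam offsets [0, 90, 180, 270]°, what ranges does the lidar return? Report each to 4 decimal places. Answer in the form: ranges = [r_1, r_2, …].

ranges = [0.8179, 1.7082, 0.2174, 0.8114]

beam 1: φ=0°, α=255°
  direction (-0.2588, -0.9659); cell (4,1); t to first gridline: x 1.3523, y 0.8179 (then +3.8637 / +1.0353)
    (4,0) via y @ 0.8179  # hit
  → r_1 = 0.8179
beam 2: φ=90°, α=345°
  direction (0.9659, -0.2588); cell (4,1); t to first gridline: x 0.6729, y 3.0523 (then +1.0353 / +3.8637)
    (5,1) via x @ 0.6729
    (6,1) via x @ 1.7082  # hit
  → r_2 = 1.7082
beam 3: φ=180°, α=75°
  direction (0.2588, 0.9659); cell (4,1); t to first gridline: x 2.5114, y 0.2174 (then +3.8637 / +1.0353)
    (4,2) via y @ 0.2174  # hit
  → r_3 = 0.2174
beam 4: φ=270°, α=165°
  direction (-0.9659, 0.2588); cell (4,1); t to first gridline: x 0.3623, y 0.8114 (then +1.0353 / +3.8637)
    (3,1) via x @ 0.3623
    (3,2) via y @ 0.8114  # hit
  → r_4 = 0.8114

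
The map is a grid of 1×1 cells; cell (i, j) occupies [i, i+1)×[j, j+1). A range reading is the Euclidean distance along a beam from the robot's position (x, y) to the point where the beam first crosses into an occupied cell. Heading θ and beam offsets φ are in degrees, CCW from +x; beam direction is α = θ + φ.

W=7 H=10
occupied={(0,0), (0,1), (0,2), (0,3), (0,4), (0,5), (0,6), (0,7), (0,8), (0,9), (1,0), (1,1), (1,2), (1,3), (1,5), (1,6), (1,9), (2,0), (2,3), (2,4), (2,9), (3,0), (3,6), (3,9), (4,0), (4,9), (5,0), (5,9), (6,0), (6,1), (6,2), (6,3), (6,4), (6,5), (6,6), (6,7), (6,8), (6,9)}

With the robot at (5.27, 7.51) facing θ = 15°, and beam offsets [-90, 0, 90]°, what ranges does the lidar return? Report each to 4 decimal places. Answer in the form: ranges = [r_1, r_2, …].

beam 1: φ=-90°, α=285°
  cosα=0.2588 sinα=-0.9659 | (5,7) | tMaxX 2.8205 tMaxY 0.5280 | tΔX 3.8637 tΔY 1.0353
    t=0.5280 [y] (5,6)
    t=1.5633 [y] (5,5)
    t=2.5985 [y] (5,4)
    t=2.8205 [x] (6,4) — stop
  → r_1 = 2.8205
beam 2: φ=0°, α=15°
  cosα=0.9659 sinα=0.2588 | (5,7) | tMaxX 0.7558 tMaxY 1.8932 | tΔX 1.0353 tΔY 3.8637
    t=0.7558 [x] (6,7) — stop
  → r_2 = 0.7558
beam 3: φ=90°, α=105°
  cosα=-0.2588 sinα=0.9659 | (5,7) | tMaxX 1.0432 tMaxY 0.5073 | tΔX 3.8637 tΔY 1.0353
    t=0.5073 [y] (5,8)
    t=1.0432 [x] (4,8)
    t=1.5426 [y] (4,9) — stop
  → r_3 = 1.5426

ranges = [2.8205, 0.7558, 1.5426]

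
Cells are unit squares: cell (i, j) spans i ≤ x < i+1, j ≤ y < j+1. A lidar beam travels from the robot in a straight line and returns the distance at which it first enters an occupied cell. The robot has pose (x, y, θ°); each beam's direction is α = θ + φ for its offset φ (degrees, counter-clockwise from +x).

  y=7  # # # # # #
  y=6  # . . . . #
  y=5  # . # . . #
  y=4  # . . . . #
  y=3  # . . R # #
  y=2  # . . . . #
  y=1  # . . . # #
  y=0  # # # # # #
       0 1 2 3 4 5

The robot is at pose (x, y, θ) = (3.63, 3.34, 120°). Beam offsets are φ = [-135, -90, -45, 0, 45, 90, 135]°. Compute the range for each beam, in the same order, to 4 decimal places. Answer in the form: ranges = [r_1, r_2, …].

ranges = [0.3831, 0.4272, 3.7891, 1.9168, 2.7228, 3.0369, 2.4225]

beam 1: φ=-135°, α=345°
  d=(0.9659,-0.2588)  start (3,3)  tX=0.3831 tY=1.3137  stride 1/|dx|=1.0353 1/|dy|=3.8637
    cross x-line → (4,3), t=0.3831 (wall)
  → r_1 = 0.3831
beam 2: φ=-90°, α=30°
  d=(0.8660,0.5000)  start (3,3)  tX=0.4272 tY=1.3200  stride 1/|dx|=1.1547 1/|dy|=2.0000
    cross x-line → (4,3), t=0.4272 (wall)
  → r_2 = 0.4272
beam 3: φ=-45°, α=75°
  d=(0.2588,0.9659)  start (3,3)  tX=1.4296 tY=0.6833  stride 1/|dx|=3.8637 1/|dy|=1.0353
    cross y-line → (3,4), t=0.6833
    cross x-line → (4,4), t=1.4296
    cross y-line → (4,5), t=1.7186
    cross y-line → (4,6), t=2.7538
    cross y-line → (4,7), t=3.7891 (wall)
  → r_3 = 3.7891
beam 4: φ=0°, α=120°
  d=(-0.5000,0.8660)  start (3,3)  tX=1.2600 tY=0.7621  stride 1/|dx|=2.0000 1/|dy|=1.1547
    cross y-line → (3,4), t=0.7621
    cross x-line → (2,4), t=1.2600
    cross y-line → (2,5), t=1.9168 (wall)
  → r_4 = 1.9168
beam 5: φ=45°, α=165°
  d=(-0.9659,0.2588)  start (3,3)  tX=0.6522 tY=2.5500  stride 1/|dx|=1.0353 1/|dy|=3.8637
    cross x-line → (2,3), t=0.6522
    cross x-line → (1,3), t=1.6875
    cross y-line → (1,4), t=2.5500
    cross x-line → (0,4), t=2.7228 (wall)
  → r_5 = 2.7228
beam 6: φ=90°, α=210°
  d=(-0.8660,-0.5000)  start (3,3)  tX=0.7275 tY=0.6800  stride 1/|dx|=1.1547 1/|dy|=2.0000
    cross y-line → (3,2), t=0.6800
    cross x-line → (2,2), t=0.7275
    cross x-line → (1,2), t=1.8822
    cross y-line → (1,1), t=2.6800
    cross x-line → (0,1), t=3.0369 (wall)
  → r_6 = 3.0369
beam 7: φ=135°, α=255°
  d=(-0.2588,-0.9659)  start (3,3)  tX=2.4341 tY=0.3520  stride 1/|dx|=3.8637 1/|dy|=1.0353
    cross y-line → (3,2), t=0.3520
    cross y-line → (3,1), t=1.3873
    cross y-line → (3,0), t=2.4225 (wall)
  → r_7 = 2.4225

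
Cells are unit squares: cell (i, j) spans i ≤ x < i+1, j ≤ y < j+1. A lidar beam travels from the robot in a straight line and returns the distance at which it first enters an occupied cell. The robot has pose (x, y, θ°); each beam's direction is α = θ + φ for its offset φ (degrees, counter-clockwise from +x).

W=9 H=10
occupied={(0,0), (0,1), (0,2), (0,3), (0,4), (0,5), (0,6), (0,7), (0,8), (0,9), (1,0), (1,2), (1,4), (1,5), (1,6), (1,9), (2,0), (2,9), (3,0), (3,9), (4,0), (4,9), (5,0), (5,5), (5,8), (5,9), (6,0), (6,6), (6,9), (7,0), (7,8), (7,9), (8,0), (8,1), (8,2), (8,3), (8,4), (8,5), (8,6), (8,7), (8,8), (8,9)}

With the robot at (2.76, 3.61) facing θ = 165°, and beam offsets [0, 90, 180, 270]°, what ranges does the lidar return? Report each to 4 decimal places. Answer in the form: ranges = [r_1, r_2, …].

ranges = [1.5068, 2.7021, 5.4248, 5.5801]

beam 1: φ=0°, α=165°
  direction (-0.9659, 0.2588); cell (2,3); t to first gridline: x 0.7868, y 1.5068 (then +1.0353 / +3.8637)
    (1,3) via x @ 0.7868
    (1,4) via y @ 1.5068  # hit
  → r_1 = 1.5068
beam 2: φ=90°, α=255°
  direction (-0.2588, -0.9659); cell (2,3); t to first gridline: x 2.9364, y 0.6315 (then +3.8637 / +1.0353)
    (2,2) via y @ 0.6315
    (2,1) via y @ 1.6668
    (2,0) via y @ 2.7021  # hit
  → r_2 = 2.7021
beam 3: φ=180°, α=345°
  direction (0.9659, -0.2588); cell (2,3); t to first gridline: x 0.2485, y 2.3569 (then +1.0353 / +3.8637)
    (3,3) via x @ 0.2485
    (4,3) via x @ 1.2837
    (5,3) via x @ 2.3190
    (5,2) via y @ 2.3569
    (6,2) via x @ 3.3543
    (7,2) via x @ 4.3896
    (8,2) via x @ 5.4248  # hit
  → r_3 = 5.4248
beam 4: φ=270°, α=75°
  direction (0.2588, 0.9659); cell (2,3); t to first gridline: x 0.9273, y 0.4038 (then +3.8637 / +1.0353)
    (2,4) via y @ 0.4038
    (3,4) via x @ 0.9273
    (3,5) via y @ 1.4390
    (3,6) via y @ 2.4743
    (3,7) via y @ 3.5096
    (3,8) via y @ 4.5449
    (4,8) via x @ 4.7910
    (4,9) via y @ 5.5801  # hit
  → r_4 = 5.5801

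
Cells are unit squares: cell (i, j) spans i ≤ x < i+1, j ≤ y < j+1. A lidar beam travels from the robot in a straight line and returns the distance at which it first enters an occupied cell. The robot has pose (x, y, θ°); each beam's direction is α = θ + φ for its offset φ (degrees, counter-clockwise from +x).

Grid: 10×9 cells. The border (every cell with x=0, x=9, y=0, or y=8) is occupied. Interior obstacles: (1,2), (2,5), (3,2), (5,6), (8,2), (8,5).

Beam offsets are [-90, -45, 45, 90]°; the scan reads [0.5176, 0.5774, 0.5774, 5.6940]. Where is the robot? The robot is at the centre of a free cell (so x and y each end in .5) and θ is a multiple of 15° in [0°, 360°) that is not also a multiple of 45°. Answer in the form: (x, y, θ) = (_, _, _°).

(x, y, θ) = (8.5, 4.5, 75°)

Enumerate (i+0.5, j+0.5, θ) over the 50 free cells and 16 admissible headings. For each, cast all 4 beams and compare to the given ranges.
  (2.5, 4.5, 330°): beam 1 = 1.7321 ≠ 0.5176 ✗
  (3.5, 4.5, 195°): beam 1 = 3.6235 ≠ 0.5176 ✗
  (4.5, 3.5, 120°): beam 1 = 4.0415 ≠ 0.5176 ✗
  (5.5, 1.5, 75°): beam 1 = 1.9319 ≠ 0.5176 ✗
  …
  (8.5, 4.5, 75°): r_1=0.5176, r_2=0.5774, r_3=0.5774, r_4=5.6940 — all match ✓
Only this pose fits every beam.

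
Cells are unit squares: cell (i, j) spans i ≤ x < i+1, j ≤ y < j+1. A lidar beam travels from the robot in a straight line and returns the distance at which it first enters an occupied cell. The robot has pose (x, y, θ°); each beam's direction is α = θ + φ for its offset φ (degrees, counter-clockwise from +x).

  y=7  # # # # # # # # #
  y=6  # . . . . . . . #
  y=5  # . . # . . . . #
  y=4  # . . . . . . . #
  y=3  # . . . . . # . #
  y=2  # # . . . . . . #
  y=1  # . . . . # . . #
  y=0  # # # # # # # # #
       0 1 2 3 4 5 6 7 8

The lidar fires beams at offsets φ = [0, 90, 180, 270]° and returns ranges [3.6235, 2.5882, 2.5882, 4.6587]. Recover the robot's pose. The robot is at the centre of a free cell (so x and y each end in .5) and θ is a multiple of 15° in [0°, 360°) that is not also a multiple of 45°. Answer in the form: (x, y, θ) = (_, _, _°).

Enumerate (i+0.5, j+0.5, θ) over the 38 free cells and 16 admissible headings. For each, cast all 4 beams and compare to the given ranges.
  (6.5, 4.5, 30°): beam 1 = 1.7321 ≠ 3.6235 ✗
  (2.5, 3.5, 60°): beam 1 = 1.7321 ≠ 3.6235 ✗
  (5.5, 6.5, 120°): beam 1 = 0.5774 ≠ 3.6235 ✗
  (3.5, 3.5, 240°): beam 1 = 2.8868 ≠ 3.6235 ✗
  …
  (5.5, 4.5, 285°): r_1=3.6235, r_2=2.5882, r_3=2.5882, r_4=4.6587 — all match ✓
Only this pose fits every beam.

(x, y, θ) = (5.5, 4.5, 285°)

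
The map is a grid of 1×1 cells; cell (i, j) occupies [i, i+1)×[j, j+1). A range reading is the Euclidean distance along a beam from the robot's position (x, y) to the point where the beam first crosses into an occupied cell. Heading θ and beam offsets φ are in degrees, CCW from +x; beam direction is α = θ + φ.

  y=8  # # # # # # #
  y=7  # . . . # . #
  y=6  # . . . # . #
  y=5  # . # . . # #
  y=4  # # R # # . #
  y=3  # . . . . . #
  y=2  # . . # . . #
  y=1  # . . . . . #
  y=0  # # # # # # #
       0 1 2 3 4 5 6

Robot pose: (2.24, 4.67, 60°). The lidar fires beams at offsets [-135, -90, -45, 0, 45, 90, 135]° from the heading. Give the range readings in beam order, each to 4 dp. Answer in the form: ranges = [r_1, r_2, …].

ranges = [3.7995, 0.8776, 0.7868, 0.3811, 0.3416, 0.2771, 0.2485]

beam 1: φ=-135°, α=285°
  d=(0.2588,-0.9659)  start (2,4)  tX=2.9364 tY=0.6936  stride 1/|dx|=3.8637 1/|dy|=1.0353
    cross y-line → (2,3), t=0.6936
    cross y-line → (2,2), t=1.7289
    cross y-line → (2,1), t=2.7642
    cross x-line → (3,1), t=2.9364
    cross y-line → (3,0), t=3.7995 (wall)
  → r_1 = 3.7995
beam 2: φ=-90°, α=330°
  d=(0.8660,-0.5000)  start (2,4)  tX=0.8776 tY=1.3400  stride 1/|dx|=1.1547 1/|dy|=2.0000
    cross x-line → (3,4), t=0.8776 (wall)
  → r_2 = 0.8776
beam 3: φ=-45°, α=15°
  d=(0.9659,0.2588)  start (2,4)  tX=0.7868 tY=1.2750  stride 1/|dx|=1.0353 1/|dy|=3.8637
    cross x-line → (3,4), t=0.7868 (wall)
  → r_3 = 0.7868
beam 4: φ=0°, α=60°
  d=(0.5000,0.8660)  start (2,4)  tX=1.5200 tY=0.3811  stride 1/|dx|=2.0000 1/|dy|=1.1547
    cross y-line → (2,5), t=0.3811 (wall)
  → r_4 = 0.3811
beam 5: φ=45°, α=105°
  d=(-0.2588,0.9659)  start (2,4)  tX=0.9273 tY=0.3416  stride 1/|dx|=3.8637 1/|dy|=1.0353
    cross y-line → (2,5), t=0.3416 (wall)
  → r_5 = 0.3416
beam 6: φ=90°, α=150°
  d=(-0.8660,0.5000)  start (2,4)  tX=0.2771 tY=0.6600  stride 1/|dx|=1.1547 1/|dy|=2.0000
    cross x-line → (1,4), t=0.2771 (wall)
  → r_6 = 0.2771
beam 7: φ=135°, α=195°
  d=(-0.9659,-0.2588)  start (2,4)  tX=0.2485 tY=2.5887  stride 1/|dx|=1.0353 1/|dy|=3.8637
    cross x-line → (1,4), t=0.2485 (wall)
  → r_7 = 0.2485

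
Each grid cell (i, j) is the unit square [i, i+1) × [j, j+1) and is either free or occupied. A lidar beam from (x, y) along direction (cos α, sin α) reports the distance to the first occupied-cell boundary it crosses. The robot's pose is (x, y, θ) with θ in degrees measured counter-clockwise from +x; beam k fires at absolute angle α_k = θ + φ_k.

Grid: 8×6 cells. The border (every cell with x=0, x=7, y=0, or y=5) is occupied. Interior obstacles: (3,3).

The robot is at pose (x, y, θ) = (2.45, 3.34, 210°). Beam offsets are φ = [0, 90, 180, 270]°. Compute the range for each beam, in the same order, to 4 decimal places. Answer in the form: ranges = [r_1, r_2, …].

ranges = [1.6743, 2.7020, 0.6351, 1.9168]

beam 1: φ=0°, α=210°
  direction (-0.8660, -0.5000); cell (2,3); t to first gridline: x 0.5196, y 0.6800 (then +1.1547 / +2.0000)
    (1,3) via x @ 0.5196
    (1,2) via y @ 0.6800
    (0,2) via x @ 1.6743  # hit
  → r_1 = 1.6743
beam 2: φ=90°, α=300°
  direction (0.5000, -0.8660); cell (2,3); t to first gridline: x 1.1000, y 0.3926 (then +2.0000 / +1.1547)
    (2,2) via y @ 0.3926
    (3,2) via x @ 1.1000
    (3,1) via y @ 1.5473
    (3,0) via y @ 2.7020  # hit
  → r_2 = 2.7020
beam 3: φ=180°, α=30°
  direction (0.8660, 0.5000); cell (2,3); t to first gridline: x 0.6351, y 1.3200 (then +1.1547 / +2.0000)
    (3,3) via x @ 0.6351  # hit
  → r_3 = 0.6351
beam 4: φ=270°, α=120°
  direction (-0.5000, 0.8660); cell (2,3); t to first gridline: x 0.9000, y 0.7621 (then +2.0000 / +1.1547)
    (2,4) via y @ 0.7621
    (1,4) via x @ 0.9000
    (1,5) via y @ 1.9168  # hit
  → r_4 = 1.9168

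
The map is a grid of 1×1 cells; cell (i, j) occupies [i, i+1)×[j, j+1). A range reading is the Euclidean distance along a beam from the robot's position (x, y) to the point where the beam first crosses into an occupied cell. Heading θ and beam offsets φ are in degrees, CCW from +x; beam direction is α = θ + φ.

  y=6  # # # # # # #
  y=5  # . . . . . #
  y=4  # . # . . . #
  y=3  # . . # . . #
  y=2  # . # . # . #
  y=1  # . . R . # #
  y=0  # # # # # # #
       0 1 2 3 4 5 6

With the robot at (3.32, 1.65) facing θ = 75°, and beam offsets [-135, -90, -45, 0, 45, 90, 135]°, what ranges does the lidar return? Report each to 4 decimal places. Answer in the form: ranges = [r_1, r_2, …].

beam 1: φ=-135°, α=300°
  direction (0.5000, -0.8660); cell (3,1); t to first gridline: x 1.3600, y 0.7506 (then +2.0000 / +1.1547)
    (3,0) via y @ 0.7506  # hit
  → r_1 = 0.7506
beam 2: φ=-90°, α=345°
  direction (0.9659, -0.2588); cell (3,1); t to first gridline: x 0.7040, y 2.5114 (then +1.0353 / +3.8637)
    (4,1) via x @ 0.7040
    (5,1) via x @ 1.7393  # hit
  → r_2 = 1.7393
beam 3: φ=-45°, α=30°
  direction (0.8660, 0.5000); cell (3,1); t to first gridline: x 0.7852, y 0.7000 (then +1.1547 / +2.0000)
    (3,2) via y @ 0.7000
    (4,2) via x @ 0.7852  # hit
  → r_3 = 0.7852
beam 4: φ=0°, α=75°
  direction (0.2588, 0.9659); cell (3,1); t to first gridline: x 2.6273, y 0.3623 (then +3.8637 / +1.0353)
    (3,2) via y @ 0.3623
    (3,3) via y @ 1.3976  # hit
  → r_4 = 1.3976
beam 5: φ=45°, α=120°
  direction (-0.5000, 0.8660); cell (3,1); t to first gridline: x 0.6400, y 0.4041 (then +2.0000 / +1.1547)
    (3,2) via y @ 0.4041
    (2,2) via x @ 0.6400  # hit
  → r_5 = 0.6400
beam 6: φ=90°, α=165°
  direction (-0.9659, 0.2588); cell (3,1); t to first gridline: x 0.3313, y 1.3523 (then +1.0353 / +3.8637)
    (2,1) via x @ 0.3313
    (2,2) via y @ 1.3523  # hit
  → r_6 = 1.3523
beam 7: φ=135°, α=210°
  direction (-0.8660, -0.5000); cell (3,1); t to first gridline: x 0.3695, y 1.3000 (then +1.1547 / +2.0000)
    (2,1) via x @ 0.3695
    (2,0) via y @ 1.3000  # hit
  → r_7 = 1.3000

ranges = [0.7506, 1.7393, 0.7852, 1.3976, 0.6400, 1.3523, 1.3000]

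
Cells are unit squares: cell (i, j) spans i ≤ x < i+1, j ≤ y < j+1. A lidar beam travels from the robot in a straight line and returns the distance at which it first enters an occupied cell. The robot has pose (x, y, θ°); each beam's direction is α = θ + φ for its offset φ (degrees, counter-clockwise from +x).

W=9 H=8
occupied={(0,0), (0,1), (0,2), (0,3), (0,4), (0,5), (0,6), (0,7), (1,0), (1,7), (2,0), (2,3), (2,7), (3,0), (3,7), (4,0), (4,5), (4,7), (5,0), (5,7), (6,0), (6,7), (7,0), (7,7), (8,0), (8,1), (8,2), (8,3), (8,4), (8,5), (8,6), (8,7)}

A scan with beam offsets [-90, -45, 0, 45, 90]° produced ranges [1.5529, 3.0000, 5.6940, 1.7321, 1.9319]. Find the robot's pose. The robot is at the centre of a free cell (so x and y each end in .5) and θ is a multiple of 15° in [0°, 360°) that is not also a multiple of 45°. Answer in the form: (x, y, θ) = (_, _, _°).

(x, y, θ) = (2.5, 6.5, 285°)

The pose lattice has 40·16 = 640 candidates. Test each by forward raycasting.
  (3.5, 5.5, 60°): beam 1 = 0.5774 ≠ 1.5529 ✗
  (6.5, 6.5, 165°): beam 1 = 0.5176 ≠ 1.5529 ✗
  (5.5, 5.5, 240°): beam 1 = 0.5774 ≠ 1.5529 ✗
  (1.5, 3.5, 195°): beam 1 = 1.9319 ≠ 1.5529 ✗
  …
  (2.5, 6.5, 285°): r_1=1.5529, r_2=3.0000, r_3=5.6940, r_4=1.7321, r_5=1.9319 — all match ✓
Only this pose fits every beam.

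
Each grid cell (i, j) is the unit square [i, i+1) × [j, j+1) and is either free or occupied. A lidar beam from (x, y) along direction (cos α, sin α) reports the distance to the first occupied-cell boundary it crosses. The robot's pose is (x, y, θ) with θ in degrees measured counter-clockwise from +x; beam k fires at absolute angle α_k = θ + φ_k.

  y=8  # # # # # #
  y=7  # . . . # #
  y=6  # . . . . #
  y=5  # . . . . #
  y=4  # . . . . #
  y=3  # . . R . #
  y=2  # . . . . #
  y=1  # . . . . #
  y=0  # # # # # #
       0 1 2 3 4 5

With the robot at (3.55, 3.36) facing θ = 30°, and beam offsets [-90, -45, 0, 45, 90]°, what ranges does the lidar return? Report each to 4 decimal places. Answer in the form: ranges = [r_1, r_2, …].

ranges = [2.7251, 1.5012, 1.6743, 3.7684, 5.1000]

beam 1: φ=-90°, α=300°
  d=(0.5000,-0.8660)  start (3,3)  tX=0.9000 tY=0.4157  stride 1/|dx|=2.0000 1/|dy|=1.1547
    cross y-line → (3,2), t=0.4157
    cross x-line → (4,2), t=0.9000
    cross y-line → (4,1), t=1.5704
    cross y-line → (4,0), t=2.7251 (wall)
  → r_1 = 2.7251
beam 2: φ=-45°, α=345°
  d=(0.9659,-0.2588)  start (3,3)  tX=0.4659 tY=1.3909  stride 1/|dx|=1.0353 1/|dy|=3.8637
    cross x-line → (4,3), t=0.4659
    cross y-line → (4,2), t=1.3909
    cross x-line → (5,2), t=1.5012 (wall)
  → r_2 = 1.5012
beam 3: φ=0°, α=30°
  d=(0.8660,0.5000)  start (3,3)  tX=0.5196 tY=1.2800  stride 1/|dx|=1.1547 1/|dy|=2.0000
    cross x-line → (4,3), t=0.5196
    cross y-line → (4,4), t=1.2800
    cross x-line → (5,4), t=1.6743 (wall)
  → r_3 = 1.6743
beam 4: φ=45°, α=75°
  d=(0.2588,0.9659)  start (3,3)  tX=1.7387 tY=0.6626  stride 1/|dx|=3.8637 1/|dy|=1.0353
    cross y-line → (3,4), t=0.6626
    cross y-line → (3,5), t=1.6979
    cross x-line → (4,5), t=1.7387
    cross y-line → (4,6), t=2.7331
    cross y-line → (4,7), t=3.7684 (wall)
  → r_4 = 3.7684
beam 5: φ=90°, α=120°
  d=(-0.5000,0.8660)  start (3,3)  tX=1.1000 tY=0.7390  stride 1/|dx|=2.0000 1/|dy|=1.1547
    cross y-line → (3,4), t=0.7390
    cross x-line → (2,4), t=1.1000
    cross y-line → (2,5), t=1.8937
    cross y-line → (2,6), t=3.0484
    cross x-line → (1,6), t=3.1000
    cross y-line → (1,7), t=4.2031
    cross x-line → (0,7), t=5.1000 (wall)
  → r_5 = 5.1000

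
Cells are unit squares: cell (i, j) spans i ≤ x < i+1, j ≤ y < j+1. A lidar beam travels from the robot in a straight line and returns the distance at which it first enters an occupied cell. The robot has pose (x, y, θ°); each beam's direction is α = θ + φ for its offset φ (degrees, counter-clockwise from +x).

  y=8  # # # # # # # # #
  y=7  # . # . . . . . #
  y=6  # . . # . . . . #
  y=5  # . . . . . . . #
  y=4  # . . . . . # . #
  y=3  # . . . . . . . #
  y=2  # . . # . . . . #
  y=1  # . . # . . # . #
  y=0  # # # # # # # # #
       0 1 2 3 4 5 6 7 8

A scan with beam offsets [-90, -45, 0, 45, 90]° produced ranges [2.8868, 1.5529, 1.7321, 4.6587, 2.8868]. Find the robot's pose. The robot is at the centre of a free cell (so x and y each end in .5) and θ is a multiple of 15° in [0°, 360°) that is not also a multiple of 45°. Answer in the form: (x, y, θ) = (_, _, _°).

(x, y, θ) = (2.5, 5.5, 210°)

Enumerate (i+0.5, j+0.5, θ) over the 43 free cells and 16 admissible headings. For each, cast all 5 beams and compare to the given ranges.
  (6.5, 5.5, 75°): beam 1 = 1.5529 ≠ 2.8868 ✗
  (2.5, 1.5, 15°): beam 1 = 0.5176 ≠ 2.8868 ✗
  (2.5, 6.5, 345°): beam 1 = 5.6940 ≠ 2.8868 ✗
  (6.5, 7.5, 120°): beam 1 = 1.0000 ≠ 2.8868 ✗
  …
  (2.5, 5.5, 210°): r_1=2.8868, r_2=1.5529, r_3=1.7321, r_4=4.6587, r_5=2.8868 — all match ✓
No second candidate reproduces the full scan.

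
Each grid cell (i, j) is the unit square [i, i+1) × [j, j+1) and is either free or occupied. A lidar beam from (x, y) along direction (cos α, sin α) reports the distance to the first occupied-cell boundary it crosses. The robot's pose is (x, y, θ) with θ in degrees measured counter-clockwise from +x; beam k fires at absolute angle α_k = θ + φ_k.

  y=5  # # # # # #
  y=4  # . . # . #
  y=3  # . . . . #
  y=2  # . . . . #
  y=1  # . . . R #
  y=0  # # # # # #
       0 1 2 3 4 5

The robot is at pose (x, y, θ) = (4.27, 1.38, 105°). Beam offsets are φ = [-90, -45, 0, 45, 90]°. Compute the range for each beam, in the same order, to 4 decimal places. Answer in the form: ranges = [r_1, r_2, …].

beam 1: φ=-90°, α=15°
  d=(0.9659,0.2588)  start (4,1)  tX=0.7558 tY=2.3955  stride 1/|dx|=1.0353 1/|dy|=3.8637
    cross x-line → (5,1), t=0.7558 (wall)
  → r_1 = 0.7558
beam 2: φ=-45°, α=60°
  d=(0.5000,0.8660)  start (4,1)  tX=1.4600 tY=0.7159  stride 1/|dx|=2.0000 1/|dy|=1.1547
    cross y-line → (4,2), t=0.7159
    cross x-line → (5,2), t=1.4600 (wall)
  → r_2 = 1.4600
beam 3: φ=0°, α=105°
  d=(-0.2588,0.9659)  start (4,1)  tX=1.0432 tY=0.6419  stride 1/|dx|=3.8637 1/|dy|=1.0353
    cross y-line → (4,2), t=0.6419
    cross x-line → (3,2), t=1.0432
    cross y-line → (3,3), t=1.6771
    cross y-line → (3,4), t=2.7124 (wall)
  → r_3 = 2.7124
beam 4: φ=45°, α=150°
  d=(-0.8660,0.5000)  start (4,1)  tX=0.3118 tY=1.2400  stride 1/|dx|=1.1547 1/|dy|=2.0000
    cross x-line → (3,1), t=0.3118
    cross y-line → (3,2), t=1.2400
    cross x-line → (2,2), t=1.4665
    cross x-line → (1,2), t=2.6212
    cross y-line → (1,3), t=3.2400
    cross x-line → (0,3), t=3.7759 (wall)
  → r_4 = 3.7759
beam 5: φ=90°, α=195°
  d=(-0.9659,-0.2588)  start (4,1)  tX=0.2795 tY=1.4682  stride 1/|dx|=1.0353 1/|dy|=3.8637
    cross x-line → (3,1), t=0.2795
    cross x-line → (2,1), t=1.3148
    cross y-line → (2,0), t=1.4682 (wall)
  → r_5 = 1.4682

ranges = [0.7558, 1.4600, 2.7124, 3.7759, 1.4682]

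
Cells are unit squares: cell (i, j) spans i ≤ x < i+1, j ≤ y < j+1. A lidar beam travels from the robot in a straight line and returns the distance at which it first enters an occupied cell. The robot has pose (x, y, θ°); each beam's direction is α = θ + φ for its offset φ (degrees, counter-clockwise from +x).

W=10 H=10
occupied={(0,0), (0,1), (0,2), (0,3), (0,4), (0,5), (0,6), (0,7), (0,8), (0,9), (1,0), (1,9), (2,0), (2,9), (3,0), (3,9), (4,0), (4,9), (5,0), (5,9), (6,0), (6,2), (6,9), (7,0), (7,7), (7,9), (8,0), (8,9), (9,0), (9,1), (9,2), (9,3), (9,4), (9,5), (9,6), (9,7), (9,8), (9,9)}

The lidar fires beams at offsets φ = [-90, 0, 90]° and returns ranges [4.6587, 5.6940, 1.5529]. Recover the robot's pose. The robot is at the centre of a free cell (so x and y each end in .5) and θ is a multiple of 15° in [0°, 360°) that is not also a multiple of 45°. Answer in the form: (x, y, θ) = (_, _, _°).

Candidates: 62 free-cell centres × 16 headings = 992 poses. Raycast each; keep the one whose scan matches to 4 dp.
  (1.5, 8.5, 75°): beam 1 = 5.6940 ≠ 4.6587 ✗
  (1.5, 7.5, 195°): beam 1 = 1.5529 ≠ 4.6587 ✗
  (1.5, 1.5, 285°): beam 1 = 0.5176 ≠ 4.6587 ✗
  …
  (6.5, 4.5, 195°): r_1=4.6587, r_2=5.6940, r_3=1.5529 — all match ✓
Only this pose fits every beam.

(x, y, θ) = (6.5, 4.5, 195°)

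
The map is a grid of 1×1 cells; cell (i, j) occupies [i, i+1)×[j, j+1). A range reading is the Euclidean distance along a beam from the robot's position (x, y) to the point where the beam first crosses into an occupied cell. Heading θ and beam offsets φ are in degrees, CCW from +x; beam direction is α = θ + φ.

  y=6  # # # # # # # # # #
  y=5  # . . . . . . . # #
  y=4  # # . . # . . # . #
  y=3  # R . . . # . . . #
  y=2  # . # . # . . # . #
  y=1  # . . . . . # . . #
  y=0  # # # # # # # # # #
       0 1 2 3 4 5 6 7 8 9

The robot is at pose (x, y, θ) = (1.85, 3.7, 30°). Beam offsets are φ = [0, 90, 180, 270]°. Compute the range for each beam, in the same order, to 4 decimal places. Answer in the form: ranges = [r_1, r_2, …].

ranges = [2.4826, 0.3464, 0.9815, 0.8083]

beam 1: φ=0°, α=30°
  dir = (cos 30°, sin 30°) = (0.8660, 0.5000); from cell (1,3)
  next x-line at t=0.1732, next y-line at t=0.6000; Δt_x=1.1547, Δt_y=2.0000
    x: enter (2,3) at t=0.1732
    y: enter (2,4) at t=0.6000
    x: enter (3,4) at t=1.3279
    x: enter (4,4) at t=2.4826 ← occupied
  → r_1 = 2.4826
beam 2: φ=90°, α=120°
  dir = (cos 120°, sin 120°) = (-0.5000, 0.8660); from cell (1,3)
  next x-line at t=1.7000, next y-line at t=0.3464; Δt_x=2.0000, Δt_y=1.1547
    y: enter (1,4) at t=0.3464 ← occupied
  → r_2 = 0.3464
beam 3: φ=180°, α=210°
  dir = (cos 210°, sin 210°) = (-0.8660, -0.5000); from cell (1,3)
  next x-line at t=0.9815, next y-line at t=1.4000; Δt_x=1.1547, Δt_y=2.0000
    x: enter (0,3) at t=0.9815 ← occupied
  → r_3 = 0.9815
beam 4: φ=270°, α=300°
  dir = (cos 300°, sin 300°) = (0.5000, -0.8660); from cell (1,3)
  next x-line at t=0.3000, next y-line at t=0.8083; Δt_x=2.0000, Δt_y=1.1547
    x: enter (2,3) at t=0.3000
    y: enter (2,2) at t=0.8083 ← occupied
  → r_4 = 0.8083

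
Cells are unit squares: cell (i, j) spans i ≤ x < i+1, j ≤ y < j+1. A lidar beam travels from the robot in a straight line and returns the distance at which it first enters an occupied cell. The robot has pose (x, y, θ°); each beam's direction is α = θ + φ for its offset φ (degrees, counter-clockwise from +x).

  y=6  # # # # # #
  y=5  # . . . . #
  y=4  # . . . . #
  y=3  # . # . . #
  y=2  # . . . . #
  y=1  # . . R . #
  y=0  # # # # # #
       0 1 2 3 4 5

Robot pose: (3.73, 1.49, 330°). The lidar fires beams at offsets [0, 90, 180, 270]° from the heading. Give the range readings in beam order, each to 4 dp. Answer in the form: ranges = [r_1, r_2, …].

beam 1: φ=0°, α=330°
  d=(0.8660,-0.5000)  start (3,1)  tX=0.3118 tY=0.9800  stride 1/|dx|=1.1547 1/|dy|=2.0000
    cross x-line → (4,1), t=0.3118
    cross y-line → (4,0), t=0.9800 (wall)
  → r_1 = 0.9800
beam 2: φ=90°, α=60°
  d=(0.5000,0.8660)  start (3,1)  tX=0.5400 tY=0.5889  stride 1/|dx|=2.0000 1/|dy|=1.1547
    cross x-line → (4,1), t=0.5400
    cross y-line → (4,2), t=0.5889
    cross y-line → (4,3), t=1.7436
    cross x-line → (5,3), t=2.5400 (wall)
  → r_2 = 2.5400
beam 3: φ=180°, α=150°
  d=(-0.8660,0.5000)  start (3,1)  tX=0.8429 tY=1.0200  stride 1/|dx|=1.1547 1/|dy|=2.0000
    cross x-line → (2,1), t=0.8429
    cross y-line → (2,2), t=1.0200
    cross x-line → (1,2), t=1.9976
    cross y-line → (1,3), t=3.0200
    cross x-line → (0,3), t=3.1523 (wall)
  → r_3 = 3.1523
beam 4: φ=270°, α=240°
  d=(-0.5000,-0.8660)  start (3,1)  tX=1.4600 tY=0.5658  stride 1/|dx|=2.0000 1/|dy|=1.1547
    cross y-line → (3,0), t=0.5658 (wall)
  → r_4 = 0.5658

ranges = [0.9800, 2.5400, 3.1523, 0.5658]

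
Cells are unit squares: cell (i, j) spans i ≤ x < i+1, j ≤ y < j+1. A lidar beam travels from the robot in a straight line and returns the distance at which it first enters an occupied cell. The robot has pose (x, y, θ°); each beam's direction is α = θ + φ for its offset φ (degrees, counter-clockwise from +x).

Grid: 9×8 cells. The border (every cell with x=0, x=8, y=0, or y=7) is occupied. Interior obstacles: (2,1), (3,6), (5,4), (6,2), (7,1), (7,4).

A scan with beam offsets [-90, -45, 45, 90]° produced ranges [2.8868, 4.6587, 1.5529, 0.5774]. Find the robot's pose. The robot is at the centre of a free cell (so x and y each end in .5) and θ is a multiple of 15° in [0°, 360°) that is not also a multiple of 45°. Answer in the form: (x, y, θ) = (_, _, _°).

(x, y, θ) = (4.5, 1.5, 150°)

Enumerate (i+0.5, j+0.5, θ) over the 36 free cells and 16 admissible headings. For each, cast all 4 beams and compare to the given ranges.
  (6.5, 1.5, 105°): beam 1 = 0.5176 ≠ 2.8868 ✗
  (5.5, 2.5, 330°): beam 1 = 1.7321 ≠ 2.8868 ✗
  (6.5, 6.5, 75°): beam 1 = 1.5529 ≠ 2.8868 ✗
  …
  (4.5, 1.5, 150°): r_1=2.8868, r_2=4.6587, r_3=1.5529, r_4=0.5774 — all match ✓
Unique over the lattice → pose = (4.5, 1.5, 150°).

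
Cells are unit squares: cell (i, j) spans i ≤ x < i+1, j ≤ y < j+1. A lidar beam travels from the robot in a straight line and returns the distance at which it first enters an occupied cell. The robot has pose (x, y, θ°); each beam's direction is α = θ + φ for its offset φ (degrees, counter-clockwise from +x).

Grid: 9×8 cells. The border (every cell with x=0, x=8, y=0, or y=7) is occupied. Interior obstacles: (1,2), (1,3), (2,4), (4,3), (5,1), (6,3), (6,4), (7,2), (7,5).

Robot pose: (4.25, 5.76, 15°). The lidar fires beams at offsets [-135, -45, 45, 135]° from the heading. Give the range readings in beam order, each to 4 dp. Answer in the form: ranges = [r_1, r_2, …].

ranges = [5.4964, 2.0207, 1.4318, 2.4800]

beam 1: φ=-135°, α=240°
  dir = (cos 240°, sin 240°) = (-0.5000, -0.8660); from cell (4,5)
  next x-line at t=0.5000, next y-line at t=0.8776; Δt_x=2.0000, Δt_y=1.1547
    x: enter (3,5) at t=0.5000
    y: enter (3,4) at t=0.8776
    y: enter (3,3) at t=2.0323
    x: enter (2,3) at t=2.5000
    y: enter (2,2) at t=3.1870
    y: enter (2,1) at t=4.3417
    x: enter (1,1) at t=4.5000
    y: enter (1,0) at t=5.4964 ← occupied
  → r_1 = 5.4964
beam 2: φ=-45°, α=330°
  dir = (cos 330°, sin 330°) = (0.8660, -0.5000); from cell (4,5)
  next x-line at t=0.8660, next y-line at t=1.5200; Δt_x=1.1547, Δt_y=2.0000
    x: enter (5,5) at t=0.8660
    y: enter (5,4) at t=1.5200
    x: enter (6,4) at t=2.0207 ← occupied
  → r_2 = 2.0207
beam 3: φ=45°, α=60°
  dir = (cos 60°, sin 60°) = (0.5000, 0.8660); from cell (4,5)
  next x-line at t=1.5000, next y-line at t=0.2771; Δt_x=2.0000, Δt_y=1.1547
    y: enter (4,6) at t=0.2771
    y: enter (4,7) at t=1.4318 ← occupied
  → r_3 = 1.4318
beam 4: φ=135°, α=150°
  dir = (cos 150°, sin 150°) = (-0.8660, 0.5000); from cell (4,5)
  next x-line at t=0.2887, next y-line at t=0.4800; Δt_x=1.1547, Δt_y=2.0000
    x: enter (3,5) at t=0.2887
    y: enter (3,6) at t=0.4800
    x: enter (2,6) at t=1.4434
    y: enter (2,7) at t=2.4800 ← occupied
  → r_4 = 2.4800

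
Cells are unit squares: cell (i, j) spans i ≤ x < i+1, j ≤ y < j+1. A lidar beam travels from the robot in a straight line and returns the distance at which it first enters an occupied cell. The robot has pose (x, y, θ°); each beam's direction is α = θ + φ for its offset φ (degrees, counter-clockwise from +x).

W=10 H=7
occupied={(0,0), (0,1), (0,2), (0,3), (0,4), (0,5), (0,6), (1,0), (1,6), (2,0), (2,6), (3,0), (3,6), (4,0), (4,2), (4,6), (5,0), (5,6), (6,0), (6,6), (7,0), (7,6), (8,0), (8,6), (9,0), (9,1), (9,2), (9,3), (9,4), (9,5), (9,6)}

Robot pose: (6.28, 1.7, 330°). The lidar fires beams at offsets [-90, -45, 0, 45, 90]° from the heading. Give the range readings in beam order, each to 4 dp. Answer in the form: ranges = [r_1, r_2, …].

ranges = [0.8083, 0.7247, 1.4000, 2.8160, 4.9652]

beam 1: φ=-90°, α=240°
  cosα=-0.5000 sinα=-0.8660 | (6,1) | tMaxX 0.5600 tMaxY 0.8083 | tΔX 2.0000 tΔY 1.1547
    t=0.5600 [x] (5,1)
    t=0.8083 [y] (5,0) — stop
  → r_1 = 0.8083
beam 2: φ=-45°, α=285°
  cosα=0.2588 sinα=-0.9659 | (6,1) | tMaxX 2.7819 tMaxY 0.7247 | tΔX 3.8637 tΔY 1.0353
    t=0.7247 [y] (6,0) — stop
  → r_2 = 0.7247
beam 3: φ=0°, α=330°
  cosα=0.8660 sinα=-0.5000 | (6,1) | tMaxX 0.8314 tMaxY 1.4000 | tΔX 1.1547 tΔY 2.0000
    t=0.8314 [x] (7,1)
    t=1.4000 [y] (7,0) — stop
  → r_3 = 1.4000
beam 4: φ=45°, α=15°
  cosα=0.9659 sinα=0.2588 | (6,1) | tMaxX 0.7454 tMaxY 1.1591 | tΔX 1.0353 tΔY 3.8637
    t=0.7454 [x] (7,1)
    t=1.1591 [y] (7,2)
    t=1.7807 [x] (8,2)
    t=2.8160 [x] (9,2) — stop
  → r_4 = 2.8160
beam 5: φ=90°, α=60°
  cosα=0.5000 sinα=0.8660 | (6,1) | tMaxX 1.4400 tMaxY 0.3464 | tΔX 2.0000 tΔY 1.1547
    t=0.3464 [y] (6,2)
    t=1.4400 [x] (7,2)
    t=1.5011 [y] (7,3)
    t=2.6558 [y] (7,4)
    t=3.4400 [x] (8,4)
    t=3.8105 [y] (8,5)
    t=4.9652 [y] (8,6) — stop
  → r_5 = 4.9652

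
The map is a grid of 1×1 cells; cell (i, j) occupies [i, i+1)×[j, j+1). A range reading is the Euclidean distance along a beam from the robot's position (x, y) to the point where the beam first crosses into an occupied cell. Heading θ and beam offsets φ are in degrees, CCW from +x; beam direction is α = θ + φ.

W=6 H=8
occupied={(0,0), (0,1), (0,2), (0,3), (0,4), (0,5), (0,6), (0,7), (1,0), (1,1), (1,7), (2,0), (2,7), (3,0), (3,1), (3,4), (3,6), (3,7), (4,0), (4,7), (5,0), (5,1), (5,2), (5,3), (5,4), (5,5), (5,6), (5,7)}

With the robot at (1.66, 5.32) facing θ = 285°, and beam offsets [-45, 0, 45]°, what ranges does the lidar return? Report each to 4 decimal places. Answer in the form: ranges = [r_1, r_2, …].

ranges = [1.3200, 4.4724, 1.5473]

beam 1: φ=-45°, α=240°
  cosα=-0.5000 sinα=-0.8660 | (1,5) | tMaxX 1.3200 tMaxY 0.3695 | tΔX 2.0000 tΔY 1.1547
    t=0.3695 [y] (1,4)
    t=1.3200 [x] (0,4) — stop
  → r_1 = 1.3200
beam 2: φ=0°, α=285°
  cosα=0.2588 sinα=-0.9659 | (1,5) | tMaxX 1.3137 tMaxY 0.3313 | tΔX 3.8637 tΔY 1.0353
    t=0.3313 [y] (1,4)
    t=1.3137 [x] (2,4)
    t=1.3666 [y] (2,3)
    t=2.4018 [y] (2,2)
    t=3.4371 [y] (2,1)
    t=4.4724 [y] (2,0) — stop
  → r_2 = 4.4724
beam 3: φ=45°, α=330°
  cosα=0.8660 sinα=-0.5000 | (1,5) | tMaxX 0.3926 tMaxY 0.6400 | tΔX 1.1547 tΔY 2.0000
    t=0.3926 [x] (2,5)
    t=0.6400 [y] (2,4)
    t=1.5473 [x] (3,4) — stop
  → r_3 = 1.5473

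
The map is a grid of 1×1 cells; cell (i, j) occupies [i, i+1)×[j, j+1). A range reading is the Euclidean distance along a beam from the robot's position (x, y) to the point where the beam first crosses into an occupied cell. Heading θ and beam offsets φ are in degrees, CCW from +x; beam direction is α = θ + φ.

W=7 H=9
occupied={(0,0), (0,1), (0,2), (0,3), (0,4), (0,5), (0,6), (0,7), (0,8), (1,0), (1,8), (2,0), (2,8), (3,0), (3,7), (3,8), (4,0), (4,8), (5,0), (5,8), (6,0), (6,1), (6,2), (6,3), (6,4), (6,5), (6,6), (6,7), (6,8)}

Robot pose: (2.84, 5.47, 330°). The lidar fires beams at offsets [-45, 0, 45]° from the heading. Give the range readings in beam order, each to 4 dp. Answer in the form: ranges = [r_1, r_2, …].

beam 1: φ=-45°, α=285°
  d=(0.2588,-0.9659)  start (2,5)  tX=0.6182 tY=0.4866  stride 1/|dx|=3.8637 1/|dy|=1.0353
    cross y-line → (2,4), t=0.4866
    cross x-line → (3,4), t=0.6182
    cross y-line → (3,3), t=1.5219
    cross y-line → (3,2), t=2.5571
    cross y-line → (3,1), t=3.5924
    cross x-line → (4,1), t=4.4819
    cross y-line → (4,0), t=4.6277 (wall)
  → r_1 = 4.6277
beam 2: φ=0°, α=330°
  d=(0.8660,-0.5000)  start (2,5)  tX=0.1848 tY=0.9400  stride 1/|dx|=1.1547 1/|dy|=2.0000
    cross x-line → (3,5), t=0.1848
    cross y-line → (3,4), t=0.9400
    cross x-line → (4,4), t=1.3395
    cross x-line → (5,4), t=2.4942
    cross y-line → (5,3), t=2.9400
    cross x-line → (6,3), t=3.6489 (wall)
  → r_2 = 3.6489
beam 3: φ=45°, α=15°
  d=(0.9659,0.2588)  start (2,5)  tX=0.1656 tY=2.0478  stride 1/|dx|=1.0353 1/|dy|=3.8637
    cross x-line → (3,5), t=0.1656
    cross x-line → (4,5), t=1.2009
    cross y-line → (4,6), t=2.0478
    cross x-line → (5,6), t=2.2362
    cross x-line → (6,6), t=3.2715 (wall)
  → r_3 = 3.2715

ranges = [4.6277, 3.6489, 3.2715]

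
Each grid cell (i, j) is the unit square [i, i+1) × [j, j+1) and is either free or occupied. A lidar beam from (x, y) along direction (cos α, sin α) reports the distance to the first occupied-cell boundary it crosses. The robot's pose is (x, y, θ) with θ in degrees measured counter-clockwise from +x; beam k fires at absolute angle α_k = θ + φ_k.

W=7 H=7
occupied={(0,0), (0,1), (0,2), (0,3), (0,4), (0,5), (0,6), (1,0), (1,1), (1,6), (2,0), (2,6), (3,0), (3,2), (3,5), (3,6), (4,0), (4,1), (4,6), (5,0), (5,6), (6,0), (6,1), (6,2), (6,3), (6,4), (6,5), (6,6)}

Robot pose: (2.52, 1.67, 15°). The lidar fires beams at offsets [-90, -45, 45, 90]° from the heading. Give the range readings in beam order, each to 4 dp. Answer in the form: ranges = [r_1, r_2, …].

ranges = [0.6936, 1.3400, 0.9600, 4.4827]

beam 1: φ=-90°, α=285°
  direction (0.2588, -0.9659); cell (2,1); t to first gridline: x 1.8546, y 0.6936 (then +3.8637 / +1.0353)
    (2,0) via y @ 0.6936  # hit
  → r_1 = 0.6936
beam 2: φ=-45°, α=330°
  direction (0.8660, -0.5000); cell (2,1); t to first gridline: x 0.5543, y 1.3400 (then +1.1547 / +2.0000)
    (3,1) via x @ 0.5543
    (3,0) via y @ 1.3400  # hit
  → r_2 = 1.3400
beam 3: φ=45°, α=60°
  direction (0.5000, 0.8660); cell (2,1); t to first gridline: x 0.9600, y 0.3811 (then +2.0000 / +1.1547)
    (2,2) via y @ 0.3811
    (3,2) via x @ 0.9600  # hit
  → r_3 = 0.9600
beam 4: φ=90°, α=105°
  direction (-0.2588, 0.9659); cell (2,1); t to first gridline: x 2.0091, y 0.3416 (then +3.8637 / +1.0353)
    (2,2) via y @ 0.3416
    (2,3) via y @ 1.3769
    (1,3) via x @ 2.0091
    (1,4) via y @ 2.4122
    (1,5) via y @ 3.4475
    (1,6) via y @ 4.4827  # hit
  → r_4 = 4.4827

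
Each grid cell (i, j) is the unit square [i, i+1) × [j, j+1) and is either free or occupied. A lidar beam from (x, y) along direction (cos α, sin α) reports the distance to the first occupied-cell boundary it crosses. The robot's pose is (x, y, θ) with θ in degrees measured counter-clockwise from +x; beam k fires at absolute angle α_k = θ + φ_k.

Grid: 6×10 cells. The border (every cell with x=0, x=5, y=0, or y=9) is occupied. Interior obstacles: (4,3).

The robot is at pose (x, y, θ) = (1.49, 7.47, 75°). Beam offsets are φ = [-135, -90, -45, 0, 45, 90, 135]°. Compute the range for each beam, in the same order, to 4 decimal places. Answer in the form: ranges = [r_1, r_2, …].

ranges = [5.0200, 3.6338, 3.0600, 1.5840, 0.9800, 0.5073, 0.5658]

beam 1: φ=-135°, α=300°
  dir = (cos 300°, sin 300°) = (0.5000, -0.8660); from cell (1,7)
  next x-line at t=1.0200, next y-line at t=0.5427; Δt_x=2.0000, Δt_y=1.1547
    y: enter (1,6) at t=0.5427
    x: enter (2,6) at t=1.0200
    y: enter (2,5) at t=1.6974
    y: enter (2,4) at t=2.8521
    x: enter (3,4) at t=3.0200
    y: enter (3,3) at t=4.0068
    x: enter (4,3) at t=5.0200 ← occupied
  → r_1 = 5.0200
beam 2: φ=-90°, α=345°
  dir = (cos 345°, sin 345°) = (0.9659, -0.2588); from cell (1,7)
  next x-line at t=0.5280, next y-line at t=1.8159; Δt_x=1.0353, Δt_y=3.8637
    x: enter (2,7) at t=0.5280
    x: enter (3,7) at t=1.5633
    y: enter (3,6) at t=1.8159
    x: enter (4,6) at t=2.5985
    x: enter (5,6) at t=3.6338 ← occupied
  → r_2 = 3.6338
beam 3: φ=-45°, α=30°
  dir = (cos 30°, sin 30°) = (0.8660, 0.5000); from cell (1,7)
  next x-line at t=0.5889, next y-line at t=1.0600; Δt_x=1.1547, Δt_y=2.0000
    x: enter (2,7) at t=0.5889
    y: enter (2,8) at t=1.0600
    x: enter (3,8) at t=1.7436
    x: enter (4,8) at t=2.8983
    y: enter (4,9) at t=3.0600 ← occupied
  → r_3 = 3.0600
beam 4: φ=0°, α=75°
  dir = (cos 75°, sin 75°) = (0.2588, 0.9659); from cell (1,7)
  next x-line at t=1.9705, next y-line at t=0.5487; Δt_x=3.8637, Δt_y=1.0353
    y: enter (1,8) at t=0.5487
    y: enter (1,9) at t=1.5840 ← occupied
  → r_4 = 1.5840
beam 5: φ=45°, α=120°
  dir = (cos 120°, sin 120°) = (-0.5000, 0.8660); from cell (1,7)
  next x-line at t=0.9800, next y-line at t=0.6120; Δt_x=2.0000, Δt_y=1.1547
    y: enter (1,8) at t=0.6120
    x: enter (0,8) at t=0.9800 ← occupied
  → r_5 = 0.9800
beam 6: φ=90°, α=165°
  dir = (cos 165°, sin 165°) = (-0.9659, 0.2588); from cell (1,7)
  next x-line at t=0.5073, next y-line at t=2.0478; Δt_x=1.0353, Δt_y=3.8637
    x: enter (0,7) at t=0.5073 ← occupied
  → r_6 = 0.5073
beam 7: φ=135°, α=210°
  dir = (cos 210°, sin 210°) = (-0.8660, -0.5000); from cell (1,7)
  next x-line at t=0.5658, next y-line at t=0.9400; Δt_x=1.1547, Δt_y=2.0000
    x: enter (0,7) at t=0.5658 ← occupied
  → r_7 = 0.5658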